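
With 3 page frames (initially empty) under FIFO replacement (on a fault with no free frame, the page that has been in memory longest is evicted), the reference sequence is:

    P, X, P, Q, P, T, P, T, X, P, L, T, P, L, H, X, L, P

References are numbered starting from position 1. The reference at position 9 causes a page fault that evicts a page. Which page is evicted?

Q

pos 1: P: fault, frames {P}
pos 2: X: fault, frames {P,X}
pos 3: P: hit
pos 4: Q: fault, frames {P,X,Q}
pos 5: P: hit
pos 6: T: fault, evict P, frames {X,Q,T}
pos 7: P: fault, evict X, frames {Q,T,P}
pos 8: T: hit
pos 9: X: fault, evict Q, frames {T,P,X}
At position 9, page Q is evicted.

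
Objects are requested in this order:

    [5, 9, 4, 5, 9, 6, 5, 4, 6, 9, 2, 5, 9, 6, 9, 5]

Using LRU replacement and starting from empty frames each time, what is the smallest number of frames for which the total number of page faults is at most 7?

f=1: 16 faults
f=2: 15 faults
f=3: 9 faults
f=4: 6 faults
f=5: 5 faults
Smallest f with faults ≤ 7 is 4.

4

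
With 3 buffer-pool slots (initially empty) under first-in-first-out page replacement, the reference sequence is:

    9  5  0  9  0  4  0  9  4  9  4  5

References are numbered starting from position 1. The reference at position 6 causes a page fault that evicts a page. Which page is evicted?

9

pos 1: 9: miss, frames (9)
pos 2: 5: miss, frames (9 5)
pos 3: 0: miss, frames (9 5 0)
pos 4: 9: hit
pos 5: 0: hit
pos 6: 4: miss, evict 9, frames (5 0 4)
At position 6, page 9 is evicted.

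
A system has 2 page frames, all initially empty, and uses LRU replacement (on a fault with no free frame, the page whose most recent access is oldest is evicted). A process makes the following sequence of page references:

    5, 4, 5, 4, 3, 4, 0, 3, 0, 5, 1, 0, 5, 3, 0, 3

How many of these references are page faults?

5 -> miss, frames (5)
4 -> miss, frames (5 4)
5 -> hit
4 -> hit
3 -> miss, evict 5, frames (4 3)
4 -> hit
0 -> miss, evict 3, frames (4 0)
3 -> miss, evict 4, frames (0 3)
0 -> hit
5 -> miss, evict 3, frames (0 5)
1 -> miss, evict 0, frames (5 1)
0 -> miss, evict 5, frames (1 0)
5 -> miss, evict 1, frames (0 5)
3 -> miss, evict 0, frames (5 3)
0 -> miss, evict 5, frames (3 0)
3 -> hit
Page faults: 11.

11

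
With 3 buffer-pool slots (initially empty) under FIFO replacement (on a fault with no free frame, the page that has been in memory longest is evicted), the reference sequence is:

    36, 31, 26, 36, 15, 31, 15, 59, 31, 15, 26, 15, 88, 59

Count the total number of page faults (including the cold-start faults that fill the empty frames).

36 -> fault, frames (36)
31 -> fault, frames (36 31)
26 -> fault, frames (36 31 26)
36 -> hit
15 -> fault, evict 36, frames (31 26 15)
31 -> hit
15 -> hit
59 -> fault, evict 31, frames (26 15 59)
31 -> fault, evict 26, frames (15 59 31)
15 -> hit
26 -> fault, evict 15, frames (59 31 26)
15 -> fault, evict 59, frames (31 26 15)
88 -> fault, evict 31, frames (26 15 88)
59 -> fault, evict 26, frames (15 88 59)
Page faults: 10.

10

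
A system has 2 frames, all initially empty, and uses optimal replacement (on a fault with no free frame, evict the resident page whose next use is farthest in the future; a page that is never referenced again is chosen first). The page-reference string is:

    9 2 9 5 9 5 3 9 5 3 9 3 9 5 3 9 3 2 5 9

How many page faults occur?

10

9 → miss, frames {9}
2 → miss, frames {9,2}
9 → hit
5 → miss, evict 2, frames {9,5}
9 → hit
5 → hit
3 → miss, evict 5, frames {9,3}
9 → hit
5 → miss, evict 9, frames {3,5}
3 → hit
9 → miss, evict 5, frames {3,9}
3 → hit
9 → hit
5 → miss, evict 9, frames {3,5}
3 → hit
9 → miss, evict 5, frames {3,9}
3 → hit
2 → miss, evict 3, frames {9,2}
5 → miss, evict 2, frames {9,5}
9 → hit
Page faults: 10.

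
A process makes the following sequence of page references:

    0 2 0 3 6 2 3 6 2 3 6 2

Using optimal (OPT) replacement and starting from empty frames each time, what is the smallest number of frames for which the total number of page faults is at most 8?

2

f=1: 12 faults
f=2: 7 faults
f=3: 4 faults
f=4: 4 faults
Smallest f with faults ≤ 8 is 2.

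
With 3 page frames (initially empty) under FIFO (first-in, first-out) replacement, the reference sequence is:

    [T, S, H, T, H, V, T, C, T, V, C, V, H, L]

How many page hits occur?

T -> miss, frames {T}
S -> miss, frames {T,S}
H -> miss, frames {T,S,H}
T -> hit
H -> hit
V -> miss, evict T, frames {S,H,V}
T -> miss, evict S, frames {H,V,T}
C -> miss, evict H, frames {V,T,C}
T -> hit
V -> hit
C -> hit
V -> hit
H -> miss, evict V, frames {T,C,H}
L -> miss, evict T, frames {C,H,L}
Hits: 6.

6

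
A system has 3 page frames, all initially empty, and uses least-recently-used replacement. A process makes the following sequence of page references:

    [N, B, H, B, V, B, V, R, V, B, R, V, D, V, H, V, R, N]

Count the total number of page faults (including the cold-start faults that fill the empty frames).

N: fault, frames {N}
B: fault, frames {N,B}
H: fault, frames {N,B,H}
B: hit
V: fault, evict N, frames {H,B,V}
B: hit
V: hit
R: fault, evict H, frames {B,V,R}
V: hit
B: hit
R: hit
V: hit
D: fault, evict B, frames {R,V,D}
V: hit
H: fault, evict R, frames {D,V,H}
V: hit
R: fault, evict D, frames {H,V,R}
N: fault, evict H, frames {V,R,N}
Page faults: 9.

9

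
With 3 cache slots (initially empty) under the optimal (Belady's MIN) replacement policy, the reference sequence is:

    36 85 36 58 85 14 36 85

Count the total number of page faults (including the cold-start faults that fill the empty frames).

36: miss, frames {36}
85: miss, frames {36,85}
36: hit
58: miss, frames {36,85,58}
85: hit
14: miss, evict 58, frames {36,85,14}
36: hit
85: hit
Page faults: 4.

4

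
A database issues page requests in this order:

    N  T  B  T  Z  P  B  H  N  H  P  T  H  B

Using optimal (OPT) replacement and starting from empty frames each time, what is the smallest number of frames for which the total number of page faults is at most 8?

3

f=1: 14 faults
f=2: 10 faults
f=3: 8 faults
f=4: 7 faults
f=5: 6 faults
f=6: 6 faults
Smallest f with faults ≤ 8 is 3.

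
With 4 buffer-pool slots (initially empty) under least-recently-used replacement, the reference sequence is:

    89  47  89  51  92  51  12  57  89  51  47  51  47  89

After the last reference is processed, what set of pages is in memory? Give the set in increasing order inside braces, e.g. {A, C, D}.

89: miss, frames (89)
47: miss, frames (89 47)
89: hit
51: miss, frames (47 89 51)
92: miss, frames (47 89 51 92)
51: hit
12: miss, evict 47, frames (89 92 51 12)
57: miss, evict 89, frames (92 51 12 57)
89: miss, evict 92, frames (51 12 57 89)
51: hit
47: miss, evict 12, frames (57 89 51 47)
51: hit
47: hit
89: hit

{47, 51, 57, 89}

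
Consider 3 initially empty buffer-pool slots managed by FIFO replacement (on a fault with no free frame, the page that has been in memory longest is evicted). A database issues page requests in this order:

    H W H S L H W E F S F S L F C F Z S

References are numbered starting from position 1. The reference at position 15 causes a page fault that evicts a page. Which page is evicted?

pos 1: H: fault, frames [H]
pos 2: W: fault, frames [H, W]
pos 3: H: hit
pos 4: S: fault, frames [H, W, S]
pos 5: L: fault, evict H, frames [W, S, L]
pos 6: H: fault, evict W, frames [S, L, H]
pos 7: W: fault, evict S, frames [L, H, W]
pos 8: E: fault, evict L, frames [H, W, E]
pos 9: F: fault, evict H, frames [W, E, F]
pos 10: S: fault, evict W, frames [E, F, S]
pos 11: F: hit
pos 12: S: hit
pos 13: L: fault, evict E, frames [F, S, L]
pos 14: F: hit
pos 15: C: fault, evict F, frames [S, L, C]
At position 15, page F is evicted.

F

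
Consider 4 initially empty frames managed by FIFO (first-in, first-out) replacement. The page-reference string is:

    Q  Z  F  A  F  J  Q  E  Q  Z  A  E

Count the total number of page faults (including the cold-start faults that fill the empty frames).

Q -> fault, frames [Q]
Z -> fault, frames [Q, Z]
F -> fault, frames [Q, Z, F]
A -> fault, frames [Q, Z, F, A]
F -> hit
J -> fault, evict Q, frames [Z, F, A, J]
Q -> fault, evict Z, frames [F, A, J, Q]
E -> fault, evict F, frames [A, J, Q, E]
Q -> hit
Z -> fault, evict A, frames [J, Q, E, Z]
A -> fault, evict J, frames [Q, E, Z, A]
E -> hit
Page faults: 9.

9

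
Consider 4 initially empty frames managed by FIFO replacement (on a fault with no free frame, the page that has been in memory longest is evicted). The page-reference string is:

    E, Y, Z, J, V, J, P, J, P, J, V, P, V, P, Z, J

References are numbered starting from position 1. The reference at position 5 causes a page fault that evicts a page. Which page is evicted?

E

pos 1: E -> miss, frames [E]
pos 2: Y -> miss, frames [E, Y]
pos 3: Z -> miss, frames [E, Y, Z]
pos 4: J -> miss, frames [E, Y, Z, J]
pos 5: V -> miss, evict E, frames [Y, Z, J, V]
At position 5, page E is evicted.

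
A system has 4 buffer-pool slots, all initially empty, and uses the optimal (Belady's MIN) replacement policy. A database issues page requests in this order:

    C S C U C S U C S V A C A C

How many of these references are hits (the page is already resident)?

9

C → miss, frames [C]
S → miss, frames [C, S]
C → hit
U → miss, frames [C, S, U]
C → hit
S → hit
U → hit
C → hit
S → hit
V → miss, frames [C, S, U, V]
A → miss, evict V, frames [C, S, U, A]
C → hit
A → hit
C → hit
Hits: 9.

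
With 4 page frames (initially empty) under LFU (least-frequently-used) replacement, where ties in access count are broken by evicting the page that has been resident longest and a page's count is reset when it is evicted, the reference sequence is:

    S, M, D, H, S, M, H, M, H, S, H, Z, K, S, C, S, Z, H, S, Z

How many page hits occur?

12

S → miss, frames [S]
M → miss, frames [S, M]
D → miss, frames [S, M, D]
H → miss, frames [S, M, D, H]
S → hit
M → hit
H → hit
M → hit
H → hit
S → hit
H → hit
Z → miss, evict D, frames [S, M, H, Z]
K → miss, evict Z, frames [S, M, H, K]
S → hit
C → miss, evict K, frames [S, M, H, C]
S → hit
Z → miss, evict C, frames [S, M, H, Z]
H → hit
S → hit
Z → hit
Hits: 12.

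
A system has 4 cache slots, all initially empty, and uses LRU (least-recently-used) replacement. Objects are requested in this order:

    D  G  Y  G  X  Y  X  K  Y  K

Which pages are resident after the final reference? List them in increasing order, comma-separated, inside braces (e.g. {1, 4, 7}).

{G, K, X, Y}

D: miss, frames {D}
G: miss, frames {D,G}
Y: miss, frames {D,G,Y}
G: hit
X: miss, frames {D,Y,G,X}
Y: hit
X: hit
K: miss, evict D, frames {G,Y,X,K}
Y: hit
K: hit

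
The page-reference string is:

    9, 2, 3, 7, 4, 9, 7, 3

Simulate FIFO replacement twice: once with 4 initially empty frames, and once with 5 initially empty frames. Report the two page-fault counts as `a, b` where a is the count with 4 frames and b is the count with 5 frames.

6, 5

4 frames: F F F F F F . . → 6 faults.
5 frames: F F F F F . . . → 5 faults.
5 < 6: adding a frame reduced faults, as is typical.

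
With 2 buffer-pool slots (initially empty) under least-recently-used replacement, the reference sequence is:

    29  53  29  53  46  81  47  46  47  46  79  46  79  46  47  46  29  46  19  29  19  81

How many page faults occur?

12

29: fault, frames {29}
53: fault, frames {29,53}
29: hit
53: hit
46: fault, evict 29, frames {53,46}
81: fault, evict 53, frames {46,81}
47: fault, evict 46, frames {81,47}
46: fault, evict 81, frames {47,46}
47: hit
46: hit
79: fault, evict 47, frames {46,79}
46: hit
79: hit
46: hit
47: fault, evict 79, frames {46,47}
46: hit
29: fault, evict 47, frames {46,29}
46: hit
19: fault, evict 29, frames {46,19}
29: fault, evict 46, frames {19,29}
19: hit
81: fault, evict 29, frames {19,81}
Page faults: 12.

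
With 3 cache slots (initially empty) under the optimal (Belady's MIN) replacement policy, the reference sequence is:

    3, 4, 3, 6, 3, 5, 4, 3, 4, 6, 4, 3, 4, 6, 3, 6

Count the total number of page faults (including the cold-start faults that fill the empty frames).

5

3 → miss, frames {3}
4 → miss, frames {3,4}
3 → hit
6 → miss, frames {3,4,6}
3 → hit
5 → miss, evict 6, frames {3,4,5}
4 → hit
3 → hit
4 → hit
6 → miss, evict 5, frames {3,4,6}
4 → hit
3 → hit
4 → hit
6 → hit
3 → hit
6 → hit
Page faults: 5.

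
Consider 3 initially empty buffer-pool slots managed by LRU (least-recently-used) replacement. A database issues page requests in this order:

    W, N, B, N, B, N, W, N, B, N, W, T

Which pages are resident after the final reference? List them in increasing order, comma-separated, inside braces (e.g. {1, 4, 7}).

{N, T, W}

W → miss, frames (W)
N → miss, frames (W N)
B → miss, frames (W N B)
N → hit
B → hit
N → hit
W → hit
N → hit
B → hit
N → hit
W → hit
T → miss, evict B, frames (N W T)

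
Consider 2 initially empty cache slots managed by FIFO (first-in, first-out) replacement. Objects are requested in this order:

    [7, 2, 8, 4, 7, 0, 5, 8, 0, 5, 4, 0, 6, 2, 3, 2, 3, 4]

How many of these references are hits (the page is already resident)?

2

7 → miss, frames (7)
2 → miss, frames (7 2)
8 → miss, evict 7, frames (2 8)
4 → miss, evict 2, frames (8 4)
7 → miss, evict 8, frames (4 7)
0 → miss, evict 4, frames (7 0)
5 → miss, evict 7, frames (0 5)
8 → miss, evict 0, frames (5 8)
0 → miss, evict 5, frames (8 0)
5 → miss, evict 8, frames (0 5)
4 → miss, evict 0, frames (5 4)
0 → miss, evict 5, frames (4 0)
6 → miss, evict 4, frames (0 6)
2 → miss, evict 0, frames (6 2)
3 → miss, evict 6, frames (2 3)
2 → hit
3 → hit
4 → miss, evict 2, frames (3 4)
Hits: 2.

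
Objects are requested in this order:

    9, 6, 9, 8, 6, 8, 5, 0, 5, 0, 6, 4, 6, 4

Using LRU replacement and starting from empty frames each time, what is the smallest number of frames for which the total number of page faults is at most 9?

f=1: 14 faults
f=2: 8 faults
f=3: 7 faults
f=4: 6 faults
f=5: 6 faults
f=6: 6 faults
Smallest f with faults ≤ 9 is 2.

2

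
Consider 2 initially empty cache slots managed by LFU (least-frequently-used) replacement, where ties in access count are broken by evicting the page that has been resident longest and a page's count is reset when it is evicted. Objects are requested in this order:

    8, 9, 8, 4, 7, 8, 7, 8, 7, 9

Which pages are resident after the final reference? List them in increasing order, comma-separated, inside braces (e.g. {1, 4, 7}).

{8, 9}

8 -> miss, frames (8)
9 -> miss, frames (8 9)
8 -> hit
4 -> miss, evict 9, frames (8 4)
7 -> miss, evict 4, frames (8 7)
8 -> hit
7 -> hit
8 -> hit
7 -> hit
9 -> miss, evict 7, frames (8 9)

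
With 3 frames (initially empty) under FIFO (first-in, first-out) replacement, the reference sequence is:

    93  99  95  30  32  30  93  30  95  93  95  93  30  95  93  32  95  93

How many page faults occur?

93: fault, frames [93]
99: fault, frames [93, 99]
95: fault, frames [93, 99, 95]
30: fault, evict 93, frames [99, 95, 30]
32: fault, evict 99, frames [95, 30, 32]
30: hit
93: fault, evict 95, frames [30, 32, 93]
30: hit
95: fault, evict 30, frames [32, 93, 95]
93: hit
95: hit
93: hit
30: fault, evict 32, frames [93, 95, 30]
95: hit
93: hit
32: fault, evict 93, frames [95, 30, 32]
95: hit
93: fault, evict 95, frames [30, 32, 93]
Page faults: 10.

10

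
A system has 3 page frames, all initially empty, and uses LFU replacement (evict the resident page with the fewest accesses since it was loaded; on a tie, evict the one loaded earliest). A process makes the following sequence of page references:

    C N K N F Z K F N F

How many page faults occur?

7

C: fault, frames [C]
N: fault, frames [C, N]
K: fault, frames [C, N, K]
N: hit
F: fault, evict C, frames [N, K, F]
Z: fault, evict K, frames [N, F, Z]
K: fault, evict F, frames [N, Z, K]
F: fault, evict Z, frames [N, K, F]
N: hit
F: hit
Page faults: 7.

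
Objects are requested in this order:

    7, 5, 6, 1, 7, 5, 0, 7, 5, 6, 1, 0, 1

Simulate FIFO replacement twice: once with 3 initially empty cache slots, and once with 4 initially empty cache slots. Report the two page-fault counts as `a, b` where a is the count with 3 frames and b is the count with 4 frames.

3 frames: F F F F F F F . . F F . . → 9 faults.
4 frames: F F F F . . F F F F F F . → 10 faults.
10 > 9: adding a frame increased faults — Belady's anomaly.

9, 10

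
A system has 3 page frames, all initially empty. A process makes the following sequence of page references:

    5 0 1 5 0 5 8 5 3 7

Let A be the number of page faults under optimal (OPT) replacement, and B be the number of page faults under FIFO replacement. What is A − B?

Under OPT: F F F . . . F . F F → 6 faults.
Under FIFO: F F F . . . F F F F → 7 faults.
A − B = 6 − 7 = -1.

-1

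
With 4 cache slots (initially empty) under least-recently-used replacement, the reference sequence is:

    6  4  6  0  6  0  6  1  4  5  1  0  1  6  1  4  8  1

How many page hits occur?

9

6 -> miss, frames [6]
4 -> miss, frames [6, 4]
6 -> hit
0 -> miss, frames [4, 6, 0]
6 -> hit
0 -> hit
6 -> hit
1 -> miss, frames [4, 0, 6, 1]
4 -> hit
5 -> miss, evict 0, frames [6, 1, 4, 5]
1 -> hit
0 -> miss, evict 6, frames [4, 5, 1, 0]
1 -> hit
6 -> miss, evict 4, frames [5, 0, 1, 6]
1 -> hit
4 -> miss, evict 5, frames [0, 6, 1, 4]
8 -> miss, evict 0, frames [6, 1, 4, 8]
1 -> hit
Hits: 9.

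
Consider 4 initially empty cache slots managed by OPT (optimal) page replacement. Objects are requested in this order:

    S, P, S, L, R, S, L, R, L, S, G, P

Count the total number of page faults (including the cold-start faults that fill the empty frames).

S → miss, frames {S}
P → miss, frames {S,P}
S → hit
L → miss, frames {S,P,L}
R → miss, frames {S,P,L,R}
S → hit
L → hit
R → hit
L → hit
S → hit
G → miss, evict R, frames {S,P,L,G}
P → hit
Page faults: 5.

5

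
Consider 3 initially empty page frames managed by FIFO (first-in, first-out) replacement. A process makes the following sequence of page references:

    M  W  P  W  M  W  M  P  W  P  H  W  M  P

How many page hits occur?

M: fault, frames {M}
W: fault, frames {M,W}
P: fault, frames {M,W,P}
W: hit
M: hit
W: hit
M: hit
P: hit
W: hit
P: hit
H: fault, evict M, frames {W,P,H}
W: hit
M: fault, evict W, frames {P,H,M}
P: hit
Hits: 9.

9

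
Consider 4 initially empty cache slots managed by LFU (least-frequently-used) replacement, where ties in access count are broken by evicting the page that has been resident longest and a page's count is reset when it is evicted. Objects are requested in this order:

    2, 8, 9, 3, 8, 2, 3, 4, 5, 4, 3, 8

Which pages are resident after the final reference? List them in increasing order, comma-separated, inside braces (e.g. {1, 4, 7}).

2 -> miss, frames {2}
8 -> miss, frames {2,8}
9 -> miss, frames {2,8,9}
3 -> miss, frames {2,8,9,3}
8 -> hit
2 -> hit
3 -> hit
4 -> miss, evict 9, frames {2,8,3,4}
5 -> miss, evict 4, frames {2,8,3,5}
4 -> miss, evict 5, frames {2,8,3,4}
3 -> hit
8 -> hit

{2, 3, 4, 8}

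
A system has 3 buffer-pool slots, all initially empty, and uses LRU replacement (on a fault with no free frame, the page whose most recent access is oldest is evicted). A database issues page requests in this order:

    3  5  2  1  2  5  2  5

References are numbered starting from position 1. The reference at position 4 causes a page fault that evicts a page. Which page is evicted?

3

pos 1: 3: miss, frames [3]
pos 2: 5: miss, frames [3, 5]
pos 3: 2: miss, frames [3, 5, 2]
pos 4: 1: miss, evict 3, frames [5, 2, 1]
At position 4, page 3 is evicted.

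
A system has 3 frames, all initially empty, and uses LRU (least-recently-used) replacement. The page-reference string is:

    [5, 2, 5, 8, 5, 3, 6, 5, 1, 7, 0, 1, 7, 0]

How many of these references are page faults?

5 -> miss, frames (5)
2 -> miss, frames (5 2)
5 -> hit
8 -> miss, frames (2 5 8)
5 -> hit
3 -> miss, evict 2, frames (8 5 3)
6 -> miss, evict 8, frames (5 3 6)
5 -> hit
1 -> miss, evict 3, frames (6 5 1)
7 -> miss, evict 6, frames (5 1 7)
0 -> miss, evict 5, frames (1 7 0)
1 -> hit
7 -> hit
0 -> hit
Page faults: 8.

8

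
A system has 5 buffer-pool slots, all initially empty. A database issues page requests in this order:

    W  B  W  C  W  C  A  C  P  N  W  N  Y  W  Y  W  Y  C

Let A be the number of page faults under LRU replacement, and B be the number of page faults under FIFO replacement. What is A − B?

Under LRU: F F . F . . F . F F . . F . . . . . → 7 faults.
Under FIFO: F F . F . . F . F F F . F . . . . F → 9 faults.
A − B = 7 − 9 = -2.

-2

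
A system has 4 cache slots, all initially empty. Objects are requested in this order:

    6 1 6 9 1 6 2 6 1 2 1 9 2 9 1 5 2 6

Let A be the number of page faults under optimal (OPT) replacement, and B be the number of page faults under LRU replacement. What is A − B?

Under OPT: F F . F . . F . . . . . . . . F . . → 5 faults.
Under LRU: F F . F . . F . . . . . . . . F . F → 6 faults.
A − B = 5 − 6 = -1.

-1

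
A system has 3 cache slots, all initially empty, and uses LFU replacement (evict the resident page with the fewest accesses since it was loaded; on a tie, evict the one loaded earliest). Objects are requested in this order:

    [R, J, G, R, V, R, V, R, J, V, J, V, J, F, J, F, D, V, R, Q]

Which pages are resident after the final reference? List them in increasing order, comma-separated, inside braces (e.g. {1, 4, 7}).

R: miss, frames (R)
J: miss, frames (R J)
G: miss, frames (R J G)
R: hit
V: miss, evict J, frames (R G V)
R: hit
V: hit
R: hit
J: miss, evict G, frames (R V J)
V: hit
J: hit
V: hit
J: hit
F: miss, evict J, frames (R V F)
J: miss, evict F, frames (R V J)
F: miss, evict J, frames (R V F)
D: miss, evict F, frames (R V D)
V: hit
R: hit
Q: miss, evict D, frames (R V Q)

{Q, R, V}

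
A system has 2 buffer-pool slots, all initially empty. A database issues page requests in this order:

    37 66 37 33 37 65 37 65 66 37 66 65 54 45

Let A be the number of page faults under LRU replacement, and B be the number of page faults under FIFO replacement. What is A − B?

Under LRU: F F . F . F . . F F . F F F → 9 faults.
Under FIFO: F F . F F F . . F F . F F F → 10 faults.
A − B = 9 − 10 = -1.

-1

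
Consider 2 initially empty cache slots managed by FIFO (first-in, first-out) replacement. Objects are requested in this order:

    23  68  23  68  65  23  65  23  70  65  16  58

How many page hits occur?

4

23 → fault, frames (23)
68 → fault, frames (23 68)
23 → hit
68 → hit
65 → fault, evict 23, frames (68 65)
23 → fault, evict 68, frames (65 23)
65 → hit
23 → hit
70 → fault, evict 65, frames (23 70)
65 → fault, evict 23, frames (70 65)
16 → fault, evict 70, frames (65 16)
58 → fault, evict 65, frames (16 58)
Hits: 4.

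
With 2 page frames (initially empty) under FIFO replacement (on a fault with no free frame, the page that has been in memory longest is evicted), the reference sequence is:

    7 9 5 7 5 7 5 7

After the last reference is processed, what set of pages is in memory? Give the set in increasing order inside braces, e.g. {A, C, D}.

7 → fault, frames {7}
9 → fault, frames {7,9}
5 → fault, evict 7, frames {9,5}
7 → fault, evict 9, frames {5,7}
5 → hit
7 → hit
5 → hit
7 → hit

{5, 7}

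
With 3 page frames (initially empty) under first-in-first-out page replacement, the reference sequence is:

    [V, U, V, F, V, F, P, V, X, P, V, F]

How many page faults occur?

7

V: fault, frames [V]
U: fault, frames [V, U]
V: hit
F: fault, frames [V, U, F]
V: hit
F: hit
P: fault, evict V, frames [U, F, P]
V: fault, evict U, frames [F, P, V]
X: fault, evict F, frames [P, V, X]
P: hit
V: hit
F: fault, evict P, frames [V, X, F]
Page faults: 7.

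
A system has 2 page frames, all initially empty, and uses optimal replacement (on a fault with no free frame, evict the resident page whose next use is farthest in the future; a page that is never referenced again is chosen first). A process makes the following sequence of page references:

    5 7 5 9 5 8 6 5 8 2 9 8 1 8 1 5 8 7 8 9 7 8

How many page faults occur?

5: miss, frames (5)
7: miss, frames (5 7)
5: hit
9: miss, evict 7, frames (5 9)
5: hit
8: miss, evict 9, frames (5 8)
6: miss, evict 8, frames (5 6)
5: hit
8: miss, evict 6, frames (5 8)
2: miss, evict 5, frames (8 2)
9: miss, evict 2, frames (8 9)
8: hit
1: miss, evict 9, frames (8 1)
8: hit
1: hit
5: miss, evict 1, frames (8 5)
8: hit
7: miss, evict 5, frames (8 7)
8: hit
9: miss, evict 8, frames (7 9)
7: hit
8: miss, evict 9, frames (7 8)
Page faults: 13.

13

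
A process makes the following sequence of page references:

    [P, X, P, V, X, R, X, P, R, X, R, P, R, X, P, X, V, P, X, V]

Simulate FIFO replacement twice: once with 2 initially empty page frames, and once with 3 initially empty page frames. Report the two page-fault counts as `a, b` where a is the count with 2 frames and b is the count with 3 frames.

2 frames: F F . F . F F F F F . F F F F . F . F . → 14 faults.
3 frames: F F . F . F . F . F . . . . . . F . . . → 7 faults.
7 < 14: adding a frame reduced faults, as is typical.

14, 7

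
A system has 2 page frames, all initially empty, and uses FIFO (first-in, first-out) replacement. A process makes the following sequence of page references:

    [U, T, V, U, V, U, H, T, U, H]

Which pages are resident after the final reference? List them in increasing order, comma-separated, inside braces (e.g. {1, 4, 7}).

U -> miss, frames {U}
T -> miss, frames {U,T}
V -> miss, evict U, frames {T,V}
U -> miss, evict T, frames {V,U}
V -> hit
U -> hit
H -> miss, evict V, frames {U,H}
T -> miss, evict U, frames {H,T}
U -> miss, evict H, frames {T,U}
H -> miss, evict T, frames {U,H}

{H, U}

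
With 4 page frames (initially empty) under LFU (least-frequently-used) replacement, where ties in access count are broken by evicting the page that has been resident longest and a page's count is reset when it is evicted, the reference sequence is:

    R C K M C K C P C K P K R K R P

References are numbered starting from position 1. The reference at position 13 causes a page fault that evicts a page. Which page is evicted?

M

pos 1: R → fault, frames {R}
pos 2: C → fault, frames {R,C}
pos 3: K → fault, frames {R,C,K}
pos 4: M → fault, frames {R,C,K,M}
pos 5: C → hit
pos 6: K → hit
pos 7: C → hit
pos 8: P → fault, evict R, frames {C,K,M,P}
pos 9: C → hit
pos 10: K → hit
pos 11: P → hit
pos 12: K → hit
pos 13: R → fault, evict M, frames {C,K,P,R}
At position 13, page M is evicted.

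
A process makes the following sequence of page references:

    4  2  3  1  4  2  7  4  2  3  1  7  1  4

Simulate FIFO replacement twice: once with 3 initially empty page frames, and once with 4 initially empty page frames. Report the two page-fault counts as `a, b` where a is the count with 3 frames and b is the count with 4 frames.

10, 11

3 frames: F F F F F F F . . F F . . F → 10 faults.
4 frames: F F F F . . F F F F F F . F → 11 faults.
11 > 10: adding a frame increased faults — Belady's anomaly.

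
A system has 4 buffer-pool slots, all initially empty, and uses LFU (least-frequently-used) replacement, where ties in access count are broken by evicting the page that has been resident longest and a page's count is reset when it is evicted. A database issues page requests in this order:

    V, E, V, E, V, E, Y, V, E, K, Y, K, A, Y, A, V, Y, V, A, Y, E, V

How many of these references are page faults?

V → fault, frames (V)
E → fault, frames (V E)
V → hit
E → hit
V → hit
E → hit
Y → fault, frames (V E Y)
V → hit
E → hit
K → fault, frames (V E Y K)
Y → hit
K → hit
A → fault, evict Y, frames (V E K A)
Y → fault, evict A, frames (V E K Y)
A → fault, evict Y, frames (V E K A)
V → hit
Y → fault, evict A, frames (V E K Y)
V → hit
A → fault, evict Y, frames (V E K A)
Y → fault, evict A, frames (V E K Y)
E → hit
V → hit
Page faults: 10.

10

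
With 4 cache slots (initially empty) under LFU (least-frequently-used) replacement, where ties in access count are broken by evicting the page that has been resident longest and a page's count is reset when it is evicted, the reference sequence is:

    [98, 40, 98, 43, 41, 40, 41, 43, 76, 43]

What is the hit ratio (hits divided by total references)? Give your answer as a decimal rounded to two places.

0.50

98 -> fault, frames (98)
40 -> fault, frames (98 40)
98 -> hit
43 -> fault, frames (98 40 43)
41 -> fault, frames (98 40 43 41)
40 -> hit
41 -> hit
43 -> hit
76 -> fault, evict 98, frames (40 43 41 76)
43 -> hit
Hits: 5 of 10 references → 5/10 = 0.5000.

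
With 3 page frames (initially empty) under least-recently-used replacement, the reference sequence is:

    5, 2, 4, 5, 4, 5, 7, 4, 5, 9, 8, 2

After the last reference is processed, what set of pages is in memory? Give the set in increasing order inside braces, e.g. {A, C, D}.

5 → miss, frames [5]
2 → miss, frames [5, 2]
4 → miss, frames [5, 2, 4]
5 → hit
4 → hit
5 → hit
7 → miss, evict 2, frames [4, 5, 7]
4 → hit
5 → hit
9 → miss, evict 7, frames [4, 5, 9]
8 → miss, evict 4, frames [5, 9, 8]
2 → miss, evict 5, frames [9, 8, 2]

{2, 8, 9}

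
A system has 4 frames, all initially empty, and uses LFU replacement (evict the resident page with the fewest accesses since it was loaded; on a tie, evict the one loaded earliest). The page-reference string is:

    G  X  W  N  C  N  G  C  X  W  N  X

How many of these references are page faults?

G: fault, frames {G}
X: fault, frames {G,X}
W: fault, frames {G,X,W}
N: fault, frames {G,X,W,N}
C: fault, evict G, frames {X,W,N,C}
N: hit
G: fault, evict X, frames {W,N,C,G}
C: hit
X: fault, evict W, frames {N,C,G,X}
W: fault, evict G, frames {N,C,X,W}
N: hit
X: hit
Page faults: 8.

8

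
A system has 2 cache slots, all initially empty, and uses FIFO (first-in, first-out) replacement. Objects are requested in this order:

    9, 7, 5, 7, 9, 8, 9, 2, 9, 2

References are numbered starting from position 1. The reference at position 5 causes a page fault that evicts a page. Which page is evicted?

7

pos 1: 9: miss, frames (9)
pos 2: 7: miss, frames (9 7)
pos 3: 5: miss, evict 9, frames (7 5)
pos 4: 7: hit
pos 5: 9: miss, evict 7, frames (5 9)
At position 5, page 7 is evicted.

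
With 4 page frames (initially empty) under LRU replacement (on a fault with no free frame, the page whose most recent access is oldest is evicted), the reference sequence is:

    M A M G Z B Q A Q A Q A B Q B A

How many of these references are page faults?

M: miss, frames (M)
A: miss, frames (M A)
M: hit
G: miss, frames (A M G)
Z: miss, frames (A M G Z)
B: miss, evict A, frames (M G Z B)
Q: miss, evict M, frames (G Z B Q)
A: miss, evict G, frames (Z B Q A)
Q: hit
A: hit
Q: hit
A: hit
B: hit
Q: hit
B: hit
A: hit
Page faults: 7.

7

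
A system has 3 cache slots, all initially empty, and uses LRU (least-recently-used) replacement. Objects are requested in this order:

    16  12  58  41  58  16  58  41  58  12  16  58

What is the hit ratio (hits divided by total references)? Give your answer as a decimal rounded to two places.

0.42

16 → fault, frames {16}
12 → fault, frames {16,12}
58 → fault, frames {16,12,58}
41 → fault, evict 16, frames {12,58,41}
58 → hit
16 → fault, evict 12, frames {41,58,16}
58 → hit
41 → hit
58 → hit
12 → fault, evict 16, frames {41,58,12}
16 → fault, evict 41, frames {58,12,16}
58 → hit
Hits: 5 of 12 references → 5/12 = 0.4167.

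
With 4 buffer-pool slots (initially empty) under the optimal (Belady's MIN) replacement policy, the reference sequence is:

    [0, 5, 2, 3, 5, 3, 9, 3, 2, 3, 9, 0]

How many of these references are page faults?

0 -> fault, frames {0}
5 -> fault, frames {0,5}
2 -> fault, frames {0,5,2}
3 -> fault, frames {0,5,2,3}
5 -> hit
3 -> hit
9 -> fault, evict 5, frames {0,2,3,9}
3 -> hit
2 -> hit
3 -> hit
9 -> hit
0 -> hit
Page faults: 5.

5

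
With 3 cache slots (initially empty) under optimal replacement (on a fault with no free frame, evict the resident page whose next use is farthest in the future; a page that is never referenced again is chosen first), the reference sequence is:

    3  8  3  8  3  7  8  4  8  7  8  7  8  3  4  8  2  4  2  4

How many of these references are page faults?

3 → fault, frames {3}
8 → fault, frames {3,8}
3 → hit
8 → hit
3 → hit
7 → fault, frames {3,8,7}
8 → hit
4 → fault, evict 3, frames {8,7,4}
8 → hit
7 → hit
8 → hit
7 → hit
8 → hit
3 → fault, evict 7, frames {8,4,3}
4 → hit
8 → hit
2 → fault, evict 3, frames {8,4,2}
4 → hit
2 → hit
4 → hit
Page faults: 6.

6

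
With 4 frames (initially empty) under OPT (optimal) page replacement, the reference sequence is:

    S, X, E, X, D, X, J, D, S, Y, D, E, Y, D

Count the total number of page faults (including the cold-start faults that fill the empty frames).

S -> fault, frames {S}
X -> fault, frames {S,X}
E -> fault, frames {S,X,E}
X -> hit
D -> fault, frames {S,X,E,D}
X -> hit
J -> fault, evict X, frames {S,E,D,J}
D -> hit
S -> hit
Y -> fault, evict J, frames {S,E,D,Y}
D -> hit
E -> hit
Y -> hit
D -> hit
Page faults: 6.

6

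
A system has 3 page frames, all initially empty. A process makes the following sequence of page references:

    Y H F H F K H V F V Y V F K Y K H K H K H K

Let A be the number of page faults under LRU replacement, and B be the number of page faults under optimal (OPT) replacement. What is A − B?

Under LRU: F F F . . F . F F . F . . F F . F . . . . . → 10 faults.
Under OPT: F F F . . F . F . . F . . F . . F . . . . . → 8 faults.
A − B = 10 − 8 = 2.

2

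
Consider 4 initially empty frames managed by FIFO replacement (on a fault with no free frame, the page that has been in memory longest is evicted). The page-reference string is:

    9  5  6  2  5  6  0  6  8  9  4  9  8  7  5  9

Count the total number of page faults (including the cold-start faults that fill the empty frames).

10

9 -> miss, frames {9}
5 -> miss, frames {9,5}
6 -> miss, frames {9,5,6}
2 -> miss, frames {9,5,6,2}
5 -> hit
6 -> hit
0 -> miss, evict 9, frames {5,6,2,0}
6 -> hit
8 -> miss, evict 5, frames {6,2,0,8}
9 -> miss, evict 6, frames {2,0,8,9}
4 -> miss, evict 2, frames {0,8,9,4}
9 -> hit
8 -> hit
7 -> miss, evict 0, frames {8,9,4,7}
5 -> miss, evict 8, frames {9,4,7,5}
9 -> hit
Page faults: 10.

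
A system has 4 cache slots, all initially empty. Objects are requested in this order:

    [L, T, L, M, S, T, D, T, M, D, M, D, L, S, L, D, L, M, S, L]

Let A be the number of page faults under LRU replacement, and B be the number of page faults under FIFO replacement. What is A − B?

Under LRU: F F . F F . F . . . . . F F . . . . . . → 7 faults.
Under FIFO: F F . F F . F . . . . . F . . . . . . . → 6 faults.
A − B = 7 − 6 = 1.

1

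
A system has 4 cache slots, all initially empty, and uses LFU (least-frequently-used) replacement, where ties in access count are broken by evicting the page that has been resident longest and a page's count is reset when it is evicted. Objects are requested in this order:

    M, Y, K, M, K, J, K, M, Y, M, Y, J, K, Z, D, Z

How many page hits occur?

M: fault, frames {M}
Y: fault, frames {M,Y}
K: fault, frames {M,Y,K}
M: hit
K: hit
J: fault, frames {M,Y,K,J}
K: hit
M: hit
Y: hit
M: hit
Y: hit
J: hit
K: hit
Z: fault, evict J, frames {M,Y,K,Z}
D: fault, evict Z, frames {M,Y,K,D}
Z: fault, evict D, frames {M,Y,K,Z}
Hits: 9.

9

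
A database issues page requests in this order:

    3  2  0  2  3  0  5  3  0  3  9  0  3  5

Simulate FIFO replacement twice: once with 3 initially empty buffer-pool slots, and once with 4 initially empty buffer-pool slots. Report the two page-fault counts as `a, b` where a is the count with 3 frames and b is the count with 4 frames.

3 frames: F F F . . . F F . . F F . F → 8 faults.
4 frames: F F F . . . F . . . F . F . → 6 faults.
6 < 8: adding a frame reduced faults, as is typical.

8, 6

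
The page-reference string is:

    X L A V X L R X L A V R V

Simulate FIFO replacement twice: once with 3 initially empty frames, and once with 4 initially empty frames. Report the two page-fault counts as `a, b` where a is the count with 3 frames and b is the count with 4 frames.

9, 10

3 frames: F F F F F F F . . F F . . → 9 faults.
4 frames: F F F F . . F F F F F F . → 10 faults.
10 > 9: adding a frame increased faults — Belady's anomaly.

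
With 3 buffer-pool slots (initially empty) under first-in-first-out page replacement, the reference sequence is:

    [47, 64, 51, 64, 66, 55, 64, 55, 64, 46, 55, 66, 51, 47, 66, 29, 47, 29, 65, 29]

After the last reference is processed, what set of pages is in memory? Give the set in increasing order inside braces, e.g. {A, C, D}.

47 → fault, frames [47]
64 → fault, frames [47, 64]
51 → fault, frames [47, 64, 51]
64 → hit
66 → fault, evict 47, frames [64, 51, 66]
55 → fault, evict 64, frames [51, 66, 55]
64 → fault, evict 51, frames [66, 55, 64]
55 → hit
64 → hit
46 → fault, evict 66, frames [55, 64, 46]
55 → hit
66 → fault, evict 55, frames [64, 46, 66]
51 → fault, evict 64, frames [46, 66, 51]
47 → fault, evict 46, frames [66, 51, 47]
66 → hit
29 → fault, evict 66, frames [51, 47, 29]
47 → hit
29 → hit
65 → fault, evict 51, frames [47, 29, 65]
29 → hit

{29, 47, 65}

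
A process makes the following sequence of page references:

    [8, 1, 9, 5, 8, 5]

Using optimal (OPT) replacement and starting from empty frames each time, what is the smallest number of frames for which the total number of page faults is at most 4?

f=1: 6 faults
f=2: 4 faults
f=3: 4 faults
f=4: 4 faults
Smallest f with faults ≤ 4 is 2.

2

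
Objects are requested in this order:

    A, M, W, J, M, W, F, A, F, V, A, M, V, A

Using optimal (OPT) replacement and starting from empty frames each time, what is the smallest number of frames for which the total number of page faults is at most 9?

3

f=1: 14 faults
f=2: 10 faults
f=3: 7 faults
f=4: 6 faults
f=5: 6 faults
f=6: 6 faults
Smallest f with faults ≤ 9 is 3.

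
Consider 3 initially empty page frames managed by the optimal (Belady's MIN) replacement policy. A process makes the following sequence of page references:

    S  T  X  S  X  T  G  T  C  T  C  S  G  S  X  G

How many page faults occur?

7

S: miss, frames [S]
T: miss, frames [S, T]
X: miss, frames [S, T, X]
S: hit
X: hit
T: hit
G: miss, evict X, frames [S, T, G]
T: hit
C: miss, evict G, frames [S, T, C]
T: hit
C: hit
S: hit
G: miss, evict C, frames [S, T, G]
S: hit
X: miss, evict T, frames [S, G, X]
G: hit
Page faults: 7.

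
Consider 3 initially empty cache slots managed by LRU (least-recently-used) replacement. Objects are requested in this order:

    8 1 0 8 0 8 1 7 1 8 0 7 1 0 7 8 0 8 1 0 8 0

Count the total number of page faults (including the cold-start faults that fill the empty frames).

9

8 → fault, frames [8]
1 → fault, frames [8, 1]
0 → fault, frames [8, 1, 0]
8 → hit
0 → hit
8 → hit
1 → hit
7 → fault, evict 0, frames [8, 1, 7]
1 → hit
8 → hit
0 → fault, evict 7, frames [1, 8, 0]
7 → fault, evict 1, frames [8, 0, 7]
1 → fault, evict 8, frames [0, 7, 1]
0 → hit
7 → hit
8 → fault, evict 1, frames [0, 7, 8]
0 → hit
8 → hit
1 → fault, evict 7, frames [0, 8, 1]
0 → hit
8 → hit
0 → hit
Page faults: 9.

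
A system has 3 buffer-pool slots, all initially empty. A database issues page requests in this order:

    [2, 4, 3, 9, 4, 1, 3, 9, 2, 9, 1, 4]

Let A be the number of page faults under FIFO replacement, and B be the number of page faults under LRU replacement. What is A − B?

Under FIFO: F F F F . F . . F . . F → 7 faults.
Under LRU: F F F F . F F F F . F F → 10 faults.
A − B = 7 − 10 = -3.

-3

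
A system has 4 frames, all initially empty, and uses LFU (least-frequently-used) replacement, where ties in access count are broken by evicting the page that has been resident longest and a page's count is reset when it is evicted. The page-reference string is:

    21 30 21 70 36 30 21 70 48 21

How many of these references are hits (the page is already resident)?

21 → fault, frames [21]
30 → fault, frames [21, 30]
21 → hit
70 → fault, frames [21, 30, 70]
36 → fault, frames [21, 30, 70, 36]
30 → hit
21 → hit
70 → hit
48 → fault, evict 36, frames [21, 30, 70, 48]
21 → hit
Hits: 5.

5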